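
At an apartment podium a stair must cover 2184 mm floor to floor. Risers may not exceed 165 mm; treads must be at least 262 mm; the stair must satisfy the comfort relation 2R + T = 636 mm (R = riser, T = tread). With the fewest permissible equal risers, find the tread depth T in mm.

⌈2184/165⌉ = 14 risers.
Each riser is 2184/14 = 156 mm (≤ 165 mm).
T = 636 − 2·156 = 324 mm, which satisfies the 262 mm minimum.

324 mm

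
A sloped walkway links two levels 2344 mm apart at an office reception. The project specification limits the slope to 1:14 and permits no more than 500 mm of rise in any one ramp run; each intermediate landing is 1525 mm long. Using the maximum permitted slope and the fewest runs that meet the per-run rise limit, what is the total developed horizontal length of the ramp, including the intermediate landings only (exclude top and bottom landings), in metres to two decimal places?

⌈2344/500⌉ = 5 ramp runs. That means 4 intermediate landings.
Horizontal run for 2344 mm of rise at 1:14 is 2344 × 14 = 32816 mm.
4 intermediate landings contribute 4 × 1525 = 6100 mm.
Developed length = 32816 + 6100 = 38916 mm.
= 38.92 m.

38.92 m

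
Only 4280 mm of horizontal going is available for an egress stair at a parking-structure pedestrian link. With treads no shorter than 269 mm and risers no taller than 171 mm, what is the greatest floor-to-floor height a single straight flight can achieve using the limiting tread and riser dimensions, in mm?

4280 / 269 = 15.91, so 15 treads fit.
Risers = treads + 1 = 16.
Maximum height = 16 × 171 = 2736 mm.

2736 mm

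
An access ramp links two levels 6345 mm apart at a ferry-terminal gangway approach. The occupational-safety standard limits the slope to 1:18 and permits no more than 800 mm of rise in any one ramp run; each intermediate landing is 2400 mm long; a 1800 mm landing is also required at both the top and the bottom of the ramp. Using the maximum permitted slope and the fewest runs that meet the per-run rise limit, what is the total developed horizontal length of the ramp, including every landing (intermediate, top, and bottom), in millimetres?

134610 mm

At most 800 each: 6345/800 = 7.93, giving 8 ramp runs. That means 7 intermediate landings.
Horizontal run for 6345 mm of rise at 1:18 is 6345 × 18 = 114210 mm.
7 intermediate landings contribute 7 × 2400 = 16800 mm.
Top and bottom landings: 2 × 1800 = 3600 mm.
Total = 114210 + 16800 + 3600 = 134610 mm.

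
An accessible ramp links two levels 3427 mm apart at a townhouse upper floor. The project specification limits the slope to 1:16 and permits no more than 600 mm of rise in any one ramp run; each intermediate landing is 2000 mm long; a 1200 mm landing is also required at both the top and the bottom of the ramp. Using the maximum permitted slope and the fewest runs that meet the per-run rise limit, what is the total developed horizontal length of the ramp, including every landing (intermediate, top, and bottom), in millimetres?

3427 / 600 = 5.71, so 6 ramp runs are needed. That means 5 intermediate landings.
Ramp run (horizontal) at 1:16: 3427 × 16 = 54832 mm.
5 intermediate landings contribute 5 × 2000 = 10000 mm.
Top and bottom landings: 2 × 1200 = 2400 mm.
Total = 54832 + 10000 + 2400 = 67232 mm.

67232 mm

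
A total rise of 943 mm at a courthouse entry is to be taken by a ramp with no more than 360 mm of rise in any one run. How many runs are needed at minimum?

3 runs

943 / 360 = 2.619 → round up to 3 ramp runs.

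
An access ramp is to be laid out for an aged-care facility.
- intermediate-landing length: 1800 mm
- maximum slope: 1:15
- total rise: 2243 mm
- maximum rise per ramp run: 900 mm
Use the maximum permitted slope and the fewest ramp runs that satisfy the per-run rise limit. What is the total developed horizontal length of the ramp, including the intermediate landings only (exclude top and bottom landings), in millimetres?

37245 mm

2243 / 900 = 2.492 → round up to 3 ramp runs. That means 2 intermediate landings.
Horizontal run for 2243 mm of rise at 1:15 is 2243 × 15 = 33645 mm.
Intermediate landings: 2 × 1800 = 3600 mm.
Developed length = 33645 + 3600 = 37245 mm.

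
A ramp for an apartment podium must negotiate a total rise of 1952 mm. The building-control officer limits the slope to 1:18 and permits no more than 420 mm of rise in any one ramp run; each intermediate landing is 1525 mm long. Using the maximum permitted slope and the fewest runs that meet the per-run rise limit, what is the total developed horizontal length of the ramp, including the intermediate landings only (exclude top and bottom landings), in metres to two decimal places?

⌈1952/420⌉ = 5 ramp runs. That means 4 intermediate landings.
Horizontal run for 1952 mm of rise at 1:18 is 1952 × 18 = 35136 mm.
Intermediate landings: 4 × 1525 = 6100 mm.
Total developed length = 35136 + 6100 = 41236 mm.
= 41.24 m.

41.24 m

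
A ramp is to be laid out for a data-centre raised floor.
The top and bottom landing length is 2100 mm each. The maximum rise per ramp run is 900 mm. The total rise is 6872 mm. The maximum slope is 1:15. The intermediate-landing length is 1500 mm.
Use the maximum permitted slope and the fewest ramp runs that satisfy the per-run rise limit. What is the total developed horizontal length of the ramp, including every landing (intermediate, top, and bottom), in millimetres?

117780 mm

6872 / 900 = 7.636 → round up to 8 ramp runs. That means 7 intermediate landings.
Ramp run (horizontal) at 1:15: 6872 × 15 = 103080 mm.
7 intermediate landings contribute 7 × 1500 = 10500 mm.
Top and bottom landings: 2 × 2100 = 4200 mm.
Total = 103080 + 10500 + 4200 = 117780 mm.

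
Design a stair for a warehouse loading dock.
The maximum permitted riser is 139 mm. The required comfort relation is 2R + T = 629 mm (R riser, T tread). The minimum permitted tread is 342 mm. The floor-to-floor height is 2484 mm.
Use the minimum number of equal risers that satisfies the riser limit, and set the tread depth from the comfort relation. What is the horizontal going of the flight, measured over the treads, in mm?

6001 mm

2484 / 139 = 17.871 → round up to 18 risers.
R = 2484 ÷ 18 = 138 mm.
From 2R + T = 629: T = 629 − 276 = 353 mm.
18 risers give 17 treads; going = 17 × 353 = 6001 mm.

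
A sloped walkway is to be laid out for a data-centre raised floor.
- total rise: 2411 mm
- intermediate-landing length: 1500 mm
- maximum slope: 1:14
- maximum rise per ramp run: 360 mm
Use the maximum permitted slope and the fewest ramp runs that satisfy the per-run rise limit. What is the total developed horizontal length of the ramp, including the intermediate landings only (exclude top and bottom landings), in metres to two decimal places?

42.75 m

2411 / 360 = 6.70, so 7 ramp runs are needed. That means 6 intermediate landings.
Ramp run (horizontal) at 1:14: 2411 × 14 = 33754 mm.
6 intermediate landings contribute 6 × 1500 = 9000 mm.
Developed length = 33754 + 9000 = 42754 mm.
= 42.75 m.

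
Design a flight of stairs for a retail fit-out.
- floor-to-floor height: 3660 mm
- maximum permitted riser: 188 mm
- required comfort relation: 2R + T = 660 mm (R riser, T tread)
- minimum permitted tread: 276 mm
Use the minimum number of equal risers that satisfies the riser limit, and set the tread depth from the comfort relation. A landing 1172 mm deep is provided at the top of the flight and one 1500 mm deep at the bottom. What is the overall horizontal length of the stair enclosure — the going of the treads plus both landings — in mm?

8258 mm

⌈3660/188⌉ = 20 risers.
Each riser is 3660/20 = 183 mm (≤ 188 mm).
From 2R + T = 660: T = 660 − 366 = 294 mm.
Going = (20 − 1) × 294 = 5586 mm.
Enclosure = 5586 + 1172 + 1500 = 8258 mm.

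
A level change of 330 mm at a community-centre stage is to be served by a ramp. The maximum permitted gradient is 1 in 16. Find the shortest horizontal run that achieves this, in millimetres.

At 1:16 the run is 16 × 330 = 5280 mm.

5280 mm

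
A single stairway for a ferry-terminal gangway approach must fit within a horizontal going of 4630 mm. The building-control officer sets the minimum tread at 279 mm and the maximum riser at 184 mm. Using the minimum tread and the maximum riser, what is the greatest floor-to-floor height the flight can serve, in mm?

3128 mm

4630 / 279 = 16.59, so 16 treads fit.
Risers = treads + 1 = 17.
Maximum height = 17 × 184 = 3128 mm.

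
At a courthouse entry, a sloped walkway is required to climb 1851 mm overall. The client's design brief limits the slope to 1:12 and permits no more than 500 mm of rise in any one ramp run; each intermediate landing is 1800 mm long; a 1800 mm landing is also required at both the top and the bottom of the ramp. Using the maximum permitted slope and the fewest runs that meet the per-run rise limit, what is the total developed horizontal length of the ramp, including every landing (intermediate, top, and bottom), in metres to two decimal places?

31.21 m

1851 / 500 = 3.702 → round up to 4 ramp runs. That means 3 intermediate landings.
Ramp run (horizontal) at 1:12: 1851 × 12 = 22212 mm.
Intermediate landings: 3 × 1800 = 5400 mm.
Top and bottom landings: 2 × 1800 = 3600 mm.
Total = 22212 + 5400 + 3600 = 31212 mm.
= 31.21 m.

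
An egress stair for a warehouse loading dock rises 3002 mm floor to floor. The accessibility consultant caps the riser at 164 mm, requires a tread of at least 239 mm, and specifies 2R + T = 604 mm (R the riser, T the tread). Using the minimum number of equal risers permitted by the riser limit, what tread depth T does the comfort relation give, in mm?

288 mm

At most 164 each: 3002/164 = 18.30, giving 19 risers.
Each riser is 3002/19 = 158 mm (≤ 164 mm).
From 2R + T = 604: T = 604 − 316 = 288 mm.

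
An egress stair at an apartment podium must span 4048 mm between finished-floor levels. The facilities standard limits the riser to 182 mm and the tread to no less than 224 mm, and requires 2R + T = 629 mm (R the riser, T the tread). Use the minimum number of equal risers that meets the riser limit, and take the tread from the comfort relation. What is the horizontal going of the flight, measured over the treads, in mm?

6094 mm

4048 / 182 = 22.242 → round up to 23 risers.
Riser R = 4048 / 23 = 176 mm, within the 182 mm limit.
From 2R + T = 629: T = 629 − 352 = 277 mm.
Going = (23 − 1) × 277 = 6094 mm.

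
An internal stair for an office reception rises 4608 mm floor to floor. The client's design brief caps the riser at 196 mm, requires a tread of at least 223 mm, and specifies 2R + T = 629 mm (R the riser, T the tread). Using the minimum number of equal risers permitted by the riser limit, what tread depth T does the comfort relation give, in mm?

4608 / 196 = 23.510 → round up to 24 risers.
R = 4608 ÷ 24 = 192 mm.
From 2R + T = 629: T = 629 − 384 = 245 mm.

245 mm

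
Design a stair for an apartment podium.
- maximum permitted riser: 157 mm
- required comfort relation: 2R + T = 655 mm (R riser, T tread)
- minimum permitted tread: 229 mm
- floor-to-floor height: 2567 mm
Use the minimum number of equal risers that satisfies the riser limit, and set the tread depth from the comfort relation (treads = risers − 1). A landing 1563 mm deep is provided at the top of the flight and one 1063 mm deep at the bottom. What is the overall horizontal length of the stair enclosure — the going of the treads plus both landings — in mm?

2567 / 157 = 16.350 → round up to 17 risers.
Each riser is 2567/17 = 151 mm (≤ 157 mm).
T = 655 − 2·151 = 353 mm, which satisfies the 229 mm minimum.
Going = (17 − 1) × 353 = 5648 mm.
Add landings: 5648 + 1563 + 1063 = 8274 mm.

8274 mm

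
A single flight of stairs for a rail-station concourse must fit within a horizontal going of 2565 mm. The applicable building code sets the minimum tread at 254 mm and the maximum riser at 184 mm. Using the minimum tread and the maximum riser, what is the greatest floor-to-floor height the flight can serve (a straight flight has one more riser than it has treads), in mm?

Treads that fit: ⌊2565 / 254⌋ = 10.
Risers = treads + 1 = 11.
Maximum height = 11 × 184 = 2024 mm.

2024 mm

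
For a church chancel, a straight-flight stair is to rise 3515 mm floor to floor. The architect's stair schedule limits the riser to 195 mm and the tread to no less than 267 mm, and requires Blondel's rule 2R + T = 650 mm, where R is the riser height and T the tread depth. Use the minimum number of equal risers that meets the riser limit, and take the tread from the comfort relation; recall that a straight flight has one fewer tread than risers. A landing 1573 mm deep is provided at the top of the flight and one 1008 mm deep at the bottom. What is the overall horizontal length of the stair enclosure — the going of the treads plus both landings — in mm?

7621 mm

⌈3515/195⌉ = 19 risers.
Each riser is 3515/19 = 185 mm (≤ 195 mm).
T = 650 − 2·185 = 280 mm, which satisfies the 267 mm minimum.
Treads = 19 − 1 = 18; going = 18 × 280 = 5040 mm.
Enclosure = 5040 + 1573 + 1008 = 7621 mm.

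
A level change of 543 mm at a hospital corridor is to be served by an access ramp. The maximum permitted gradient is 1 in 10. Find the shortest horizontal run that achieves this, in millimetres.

5430 mm

Run = rise × 10 = 543 × 10 = 5430 mm.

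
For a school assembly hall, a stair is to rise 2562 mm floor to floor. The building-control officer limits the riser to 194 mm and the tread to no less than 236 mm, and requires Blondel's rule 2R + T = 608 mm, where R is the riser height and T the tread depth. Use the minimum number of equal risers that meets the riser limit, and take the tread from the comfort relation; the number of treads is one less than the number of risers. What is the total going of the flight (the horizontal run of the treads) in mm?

3146 mm

2562 / 194 = 13.21, so 14 risers are needed.
Each riser is 2562/14 = 183 mm (≤ 194 mm).
From 2R + T = 608: T = 608 − 366 = 242 mm.
Going = (14 − 1) × 242 = 3146 mm.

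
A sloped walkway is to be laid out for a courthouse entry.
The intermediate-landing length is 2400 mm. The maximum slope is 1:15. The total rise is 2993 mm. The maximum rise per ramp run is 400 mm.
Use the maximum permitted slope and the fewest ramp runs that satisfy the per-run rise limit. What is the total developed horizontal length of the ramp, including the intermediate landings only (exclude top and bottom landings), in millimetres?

61695 mm

2993 / 400 = 7.48, so 8 ramp runs are needed. That means 7 intermediate landings.
Horizontal run for 2993 mm of rise at 1:15 is 2993 × 15 = 44895 mm.
7 intermediate landings contribute 7 × 2400 = 16800 mm.
Total developed length = 44895 + 16800 = 61695 mm.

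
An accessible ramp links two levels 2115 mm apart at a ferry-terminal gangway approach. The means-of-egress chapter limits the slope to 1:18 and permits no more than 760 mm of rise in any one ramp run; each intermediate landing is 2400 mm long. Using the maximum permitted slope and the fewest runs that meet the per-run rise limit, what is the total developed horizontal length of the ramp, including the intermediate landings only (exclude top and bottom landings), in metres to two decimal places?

42.87 m

⌈2115/760⌉ = 3 ramp runs. That means 2 intermediate landings.
Horizontal run for 2115 mm of rise at 1:18 is 2115 × 18 = 38070 mm.
2 intermediate landings contribute 2 × 2400 = 4800 mm.
Total developed length = 38070 + 4800 = 42870 mm.
= 42.87 m.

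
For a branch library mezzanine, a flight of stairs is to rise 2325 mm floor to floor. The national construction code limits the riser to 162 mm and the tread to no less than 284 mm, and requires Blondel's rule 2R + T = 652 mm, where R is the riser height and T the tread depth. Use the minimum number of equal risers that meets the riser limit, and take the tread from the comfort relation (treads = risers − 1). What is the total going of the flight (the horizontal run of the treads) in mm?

4788 mm

2325 / 162 = 14.35, so 15 risers are needed.
Riser R = 2325 / 15 = 155 mm, within the 162 mm limit.
From 2R + T = 652: T = 652 − 310 = 342 mm.
15 risers give 14 treads; going = 14 × 342 = 4788 mm.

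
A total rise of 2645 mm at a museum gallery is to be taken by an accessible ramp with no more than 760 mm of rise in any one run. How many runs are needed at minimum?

2645 / 760 = 3.480 → round up to 4 ramp runs.

4 runs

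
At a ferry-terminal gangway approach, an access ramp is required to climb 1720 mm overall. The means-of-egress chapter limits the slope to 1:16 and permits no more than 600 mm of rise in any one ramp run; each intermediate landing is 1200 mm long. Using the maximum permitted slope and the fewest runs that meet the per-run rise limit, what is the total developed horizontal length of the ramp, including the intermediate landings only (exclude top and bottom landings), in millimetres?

1720 / 600 = 2.867 → round up to 3 ramp runs. That means 2 intermediate landings.
Ramp run (horizontal) at 1:16: 1720 × 16 = 27520 mm.
2 intermediate landings contribute 2 × 1200 = 2400 mm.
Total developed length = 27520 + 2400 = 29920 mm.

29920 mm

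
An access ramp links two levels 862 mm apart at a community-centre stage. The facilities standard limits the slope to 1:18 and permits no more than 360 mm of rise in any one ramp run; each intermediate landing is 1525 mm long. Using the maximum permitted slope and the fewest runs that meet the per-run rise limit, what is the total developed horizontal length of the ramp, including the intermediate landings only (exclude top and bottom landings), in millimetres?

862 / 360 = 2.39, so 3 ramp runs are needed. That means 2 intermediate landings.
Ramp run (horizontal) at 1:18: 862 × 18 = 15516 mm.
2 intermediate landings contribute 2 × 1525 = 3050 mm.
Developed length = 15516 + 3050 = 18566 mm.

18566 mm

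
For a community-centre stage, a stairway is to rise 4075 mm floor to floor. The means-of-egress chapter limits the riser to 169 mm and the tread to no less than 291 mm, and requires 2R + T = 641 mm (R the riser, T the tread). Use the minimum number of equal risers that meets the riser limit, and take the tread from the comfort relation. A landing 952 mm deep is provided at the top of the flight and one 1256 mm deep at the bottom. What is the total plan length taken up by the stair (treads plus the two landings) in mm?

9768 mm

4075 / 169 = 24.11, so 25 risers are needed.
R = 4075 ÷ 25 = 163 mm.
T = 641 − 2·163 = 315 mm, which satisfies the 291 mm minimum.
Going = (25 − 1) × 315 = 7560 mm.
Enclosure = 7560 + 952 + 1256 = 9768 mm.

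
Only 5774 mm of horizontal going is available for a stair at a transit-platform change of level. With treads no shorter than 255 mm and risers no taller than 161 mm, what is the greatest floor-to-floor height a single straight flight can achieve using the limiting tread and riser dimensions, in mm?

Treads that fit: ⌊5774 / 255⌋ = 22.
Risers = treads + 1 = 23.
Maximum height = 23 × 161 = 3703 mm.

3703 mm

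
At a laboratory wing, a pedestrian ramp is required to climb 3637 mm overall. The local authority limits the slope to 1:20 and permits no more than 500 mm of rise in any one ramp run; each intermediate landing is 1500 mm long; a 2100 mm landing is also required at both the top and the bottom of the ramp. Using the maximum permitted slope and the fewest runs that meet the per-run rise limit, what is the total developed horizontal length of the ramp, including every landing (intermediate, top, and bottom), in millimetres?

3637 / 500 = 7.274 → round up to 8 ramp runs. That means 7 intermediate landings.
Horizontal run for 3637 mm of rise at 1:20 is 3637 × 20 = 72740 mm.
7 intermediate landings contribute 7 × 1500 = 10500 mm.
Top and bottom landings: 2 × 2100 = 4200 mm.
Total = 72740 + 10500 + 4200 = 87440 mm.

87440 mm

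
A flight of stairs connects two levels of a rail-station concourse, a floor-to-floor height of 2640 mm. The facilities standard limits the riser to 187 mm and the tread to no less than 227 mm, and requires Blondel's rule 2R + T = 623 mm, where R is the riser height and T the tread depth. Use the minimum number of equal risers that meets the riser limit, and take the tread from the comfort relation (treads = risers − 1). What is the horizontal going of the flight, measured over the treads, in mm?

2640 / 187 = 14.118 → round up to 15 risers.
Each riser is 2640/15 = 176 mm (≤ 187 mm).
T = 623 − 2·176 = 271 mm, which satisfies the 227 mm minimum.
Treads = 15 − 1 = 14; going = 14 × 271 = 3794 mm.

3794 mm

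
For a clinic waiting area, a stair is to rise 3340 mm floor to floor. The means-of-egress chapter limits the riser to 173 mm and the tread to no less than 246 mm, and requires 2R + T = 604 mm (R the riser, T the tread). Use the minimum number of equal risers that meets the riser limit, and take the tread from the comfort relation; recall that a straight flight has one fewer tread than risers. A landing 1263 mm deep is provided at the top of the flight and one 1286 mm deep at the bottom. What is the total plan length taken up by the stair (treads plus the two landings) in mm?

7679 mm

At most 173 each: 3340/173 = 19.31, giving 20 risers.
Riser R = 3340 / 20 = 167 mm, within the 173 mm limit.
Tread T = 604 − 2 × 167 = 270 mm (≥ 246 mm).
Treads = 20 − 1 = 19; going = 19 × 270 = 5130 mm.
Add landings: 5130 + 1263 + 1286 = 7679 mm.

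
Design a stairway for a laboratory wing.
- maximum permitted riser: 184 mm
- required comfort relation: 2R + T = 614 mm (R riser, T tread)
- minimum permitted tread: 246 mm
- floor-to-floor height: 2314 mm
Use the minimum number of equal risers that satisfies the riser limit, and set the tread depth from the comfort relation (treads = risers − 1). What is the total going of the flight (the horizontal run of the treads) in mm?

2314 / 184 = 12.58, so 13 risers are needed.
Each riser is 2314/13 = 178 mm (≤ 184 mm).
Tread T = 614 − 2 × 178 = 258 mm (≥ 246 mm).
Going = (13 − 1) × 258 = 3096 mm.

3096 mm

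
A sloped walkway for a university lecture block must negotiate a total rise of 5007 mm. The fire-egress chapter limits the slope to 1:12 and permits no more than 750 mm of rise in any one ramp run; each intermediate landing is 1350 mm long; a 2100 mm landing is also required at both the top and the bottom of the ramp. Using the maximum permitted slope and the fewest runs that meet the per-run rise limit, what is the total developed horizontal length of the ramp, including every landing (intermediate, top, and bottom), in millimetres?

5007 / 750 = 6.676 → round up to 7 ramp runs. That means 6 intermediate landings.
Ramp run (horizontal) at 1:12: 5007 × 12 = 60084 mm.
Intermediate landings: 6 × 1350 = 8100 mm.
Top and bottom landings: 2 × 2100 = 4200 mm.
Total = 60084 + 8100 + 4200 = 72384 mm.

72384 mm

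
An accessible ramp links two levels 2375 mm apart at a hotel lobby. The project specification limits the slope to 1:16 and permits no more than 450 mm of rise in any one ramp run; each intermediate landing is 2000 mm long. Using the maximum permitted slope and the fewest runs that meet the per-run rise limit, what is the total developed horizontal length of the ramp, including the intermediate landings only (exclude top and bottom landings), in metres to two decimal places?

2375 / 450 = 5.28, so 6 ramp runs are needed. That means 5 intermediate landings.
Ramp run (horizontal) at 1:16: 2375 × 16 = 38000 mm.
5 intermediate landings contribute 5 × 2000 = 10000 mm.
Developed length = 38000 + 10000 = 48000 mm.
= 48.00 m.

48.00 m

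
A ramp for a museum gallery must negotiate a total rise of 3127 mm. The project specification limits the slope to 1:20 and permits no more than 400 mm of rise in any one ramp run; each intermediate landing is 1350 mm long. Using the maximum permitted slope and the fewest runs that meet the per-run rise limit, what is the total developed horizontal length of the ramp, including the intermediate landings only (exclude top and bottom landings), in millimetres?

71990 mm

⌈3127/400⌉ = 8 ramp runs. That means 7 intermediate landings.
Ramp run (horizontal) at 1:20: 3127 × 20 = 62540 mm.
Intermediate landings: 7 × 1350 = 9450 mm.
Developed length = 62540 + 9450 = 71990 mm.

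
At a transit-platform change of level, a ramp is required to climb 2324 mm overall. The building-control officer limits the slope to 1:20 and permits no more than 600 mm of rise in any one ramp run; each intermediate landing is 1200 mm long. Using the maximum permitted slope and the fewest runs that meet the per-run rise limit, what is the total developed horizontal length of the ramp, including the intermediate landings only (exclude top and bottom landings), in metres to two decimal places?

50.08 m

2324 / 600 = 3.873 → round up to 4 ramp runs. That means 3 intermediate landings.
Ramp run (horizontal) at 1:20: 2324 × 20 = 46480 mm.
3 intermediate landings contribute 3 × 1200 = 3600 mm.
Total developed length = 46480 + 3600 = 50080 mm.
= 50.08 m.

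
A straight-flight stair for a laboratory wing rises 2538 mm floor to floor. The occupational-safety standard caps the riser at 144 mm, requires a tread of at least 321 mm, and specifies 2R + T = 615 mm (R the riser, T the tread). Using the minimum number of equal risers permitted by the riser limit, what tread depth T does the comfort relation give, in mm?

⌈2538/144⌉ = 18 risers.
Each riser is 2538/18 = 141 mm (≤ 144 mm).
Tread T = 615 − 2 × 141 = 333 mm (≥ 321 mm).

333 mm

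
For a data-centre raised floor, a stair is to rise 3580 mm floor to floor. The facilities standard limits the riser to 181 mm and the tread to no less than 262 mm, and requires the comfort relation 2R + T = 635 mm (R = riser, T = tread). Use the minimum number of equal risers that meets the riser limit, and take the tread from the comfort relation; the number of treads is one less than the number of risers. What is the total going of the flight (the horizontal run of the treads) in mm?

5263 mm

3580 / 181 = 19.779 → round up to 20 risers.
R = 3580 ÷ 20 = 179 mm.
Tread T = 635 − 2 × 179 = 277 mm (≥ 262 mm).
20 risers give 19 treads; going = 19 × 277 = 5263 mm.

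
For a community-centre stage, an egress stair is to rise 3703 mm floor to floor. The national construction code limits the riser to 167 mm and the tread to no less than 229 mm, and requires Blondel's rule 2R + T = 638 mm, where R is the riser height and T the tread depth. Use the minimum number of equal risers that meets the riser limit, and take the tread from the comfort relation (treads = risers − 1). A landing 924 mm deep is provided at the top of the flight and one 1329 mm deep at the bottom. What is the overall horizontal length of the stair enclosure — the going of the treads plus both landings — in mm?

⌈3703/167⌉ = 23 risers.
R = 3703 ÷ 23 = 161 mm.
T = 638 − 2·161 = 316 mm, which satisfies the 229 mm minimum.
Going = (23 − 1) × 316 = 6952 mm.
Add landings: 6952 + 924 + 1329 = 9205 mm.

9205 mm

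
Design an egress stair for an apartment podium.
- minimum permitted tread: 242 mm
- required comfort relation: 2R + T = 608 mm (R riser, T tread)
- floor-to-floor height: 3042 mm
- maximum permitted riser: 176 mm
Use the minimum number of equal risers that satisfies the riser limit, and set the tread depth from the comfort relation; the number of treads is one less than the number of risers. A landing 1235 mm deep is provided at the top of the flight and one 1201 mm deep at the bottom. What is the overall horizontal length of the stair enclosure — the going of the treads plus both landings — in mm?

3042 / 176 = 17.28, so 18 risers are needed.
Each riser is 3042/18 = 169 mm (≤ 176 mm).
From 2R + T = 608: T = 608 − 338 = 270 mm.
18 risers give 17 treads; going = 17 × 270 = 4590 mm.
Enclosure = 4590 + 1235 + 1201 = 7026 mm.

7026 mm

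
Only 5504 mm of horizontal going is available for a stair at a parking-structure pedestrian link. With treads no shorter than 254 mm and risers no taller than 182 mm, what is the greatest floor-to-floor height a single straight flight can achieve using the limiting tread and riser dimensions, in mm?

5504 / 254 = 21.67, so 21 treads fit.
Risers = treads + 1 = 22.
Maximum height = 22 × 182 = 4004 mm.

4004 mm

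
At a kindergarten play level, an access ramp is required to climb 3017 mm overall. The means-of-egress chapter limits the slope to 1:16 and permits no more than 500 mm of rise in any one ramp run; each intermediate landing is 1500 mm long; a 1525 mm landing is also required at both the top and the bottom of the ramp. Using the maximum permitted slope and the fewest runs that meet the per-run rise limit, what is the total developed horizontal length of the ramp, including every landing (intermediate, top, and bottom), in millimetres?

At most 500 each: 3017/500 = 6.03, giving 7 ramp runs. That means 6 intermediate landings.
Ramp run (horizontal) at 1:16: 3017 × 16 = 48272 mm.
Intermediate landings: 6 × 1500 = 9000 mm.
Top and bottom landings: 2 × 1525 = 3050 mm.
Total = 48272 + 9000 + 3050 = 60322 mm.

60322 mm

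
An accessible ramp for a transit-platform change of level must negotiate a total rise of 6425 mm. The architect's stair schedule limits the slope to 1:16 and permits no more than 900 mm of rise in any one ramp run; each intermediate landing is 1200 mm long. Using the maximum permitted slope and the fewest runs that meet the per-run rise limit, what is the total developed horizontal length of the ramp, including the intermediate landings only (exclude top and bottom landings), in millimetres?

111200 mm

At most 900 each: 6425/900 = 7.14, giving 8 ramp runs. That means 7 intermediate landings.
Ramp run (horizontal) at 1:16: 6425 × 16 = 102800 mm.
7 intermediate landings contribute 7 × 1200 = 8400 mm.
Developed length = 102800 + 8400 = 111200 mm.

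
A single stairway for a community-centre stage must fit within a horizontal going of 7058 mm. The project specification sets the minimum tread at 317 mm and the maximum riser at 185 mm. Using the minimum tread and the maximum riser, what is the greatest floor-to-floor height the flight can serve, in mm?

Treads that fit: ⌊7058 / 317⌋ = 22.
Risers = treads + 1 = 23.
Maximum height = 23 × 185 = 4255 mm.

4255 mm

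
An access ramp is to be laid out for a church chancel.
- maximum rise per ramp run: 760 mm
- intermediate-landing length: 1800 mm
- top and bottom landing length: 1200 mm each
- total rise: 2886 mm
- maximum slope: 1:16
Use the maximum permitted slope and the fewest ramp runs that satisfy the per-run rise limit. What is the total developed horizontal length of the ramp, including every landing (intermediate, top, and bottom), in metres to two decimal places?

2886 / 760 = 3.797 → round up to 4 ramp runs. That means 3 intermediate landings.
Horizontal run for 2886 mm of rise at 1:16 is 2886 × 16 = 46176 mm.
Intermediate landings: 3 × 1800 = 5400 mm.
Top and bottom landings: 2 × 1200 = 2400 mm.
Total = 46176 + 5400 + 2400 = 53976 mm.
= 53.98 m.

53.98 m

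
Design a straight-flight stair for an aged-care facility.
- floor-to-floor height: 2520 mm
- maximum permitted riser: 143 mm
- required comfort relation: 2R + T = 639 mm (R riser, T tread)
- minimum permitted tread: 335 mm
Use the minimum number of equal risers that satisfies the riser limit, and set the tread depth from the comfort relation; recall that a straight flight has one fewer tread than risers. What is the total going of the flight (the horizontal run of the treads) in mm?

6103 mm

2520 / 143 = 17.62, so 18 risers are needed.
R = 2520 ÷ 18 = 140 mm.
From 2R + T = 639: T = 639 − 280 = 359 mm.
18 risers give 17 treads; going = 17 × 359 = 6103 mm.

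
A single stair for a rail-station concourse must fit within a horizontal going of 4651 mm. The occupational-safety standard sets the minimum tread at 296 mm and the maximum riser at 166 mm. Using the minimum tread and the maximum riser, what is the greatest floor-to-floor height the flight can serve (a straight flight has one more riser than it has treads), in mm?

Treads that fit: ⌊4651 / 296⌋ = 15.
Risers = treads + 1 = 16.
Maximum height = 16 × 166 = 2656 mm.

2656 mm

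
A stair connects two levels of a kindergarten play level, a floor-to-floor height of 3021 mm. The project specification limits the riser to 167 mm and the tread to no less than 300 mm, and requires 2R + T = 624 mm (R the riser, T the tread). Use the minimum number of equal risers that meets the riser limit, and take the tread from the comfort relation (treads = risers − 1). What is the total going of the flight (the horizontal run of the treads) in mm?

5508 mm

3021 / 167 = 18.090 → round up to 19 risers.
Riser R = 3021 / 19 = 159 mm, within the 167 mm limit.
T = 624 − 2·159 = 306 mm, which satisfies the 300 mm minimum.
Going = (19 − 1) × 306 = 5508 mm.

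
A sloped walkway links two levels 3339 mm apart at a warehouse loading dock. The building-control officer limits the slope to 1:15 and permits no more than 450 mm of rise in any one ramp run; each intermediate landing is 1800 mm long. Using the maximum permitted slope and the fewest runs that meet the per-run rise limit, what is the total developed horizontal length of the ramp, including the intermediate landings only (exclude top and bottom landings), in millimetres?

62685 mm

3339 / 450 = 7.420 → round up to 8 ramp runs. That means 7 intermediate landings.
Ramp run (horizontal) at 1:15: 3339 × 15 = 50085 mm.
7 intermediate landings contribute 7 × 1800 = 12600 mm.
Developed length = 50085 + 12600 = 62685 mm.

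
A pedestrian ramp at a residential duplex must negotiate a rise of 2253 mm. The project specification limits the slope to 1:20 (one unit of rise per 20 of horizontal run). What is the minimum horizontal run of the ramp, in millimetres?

45060 mm

At 1:20 the run is 20 × 2253 = 45060 mm.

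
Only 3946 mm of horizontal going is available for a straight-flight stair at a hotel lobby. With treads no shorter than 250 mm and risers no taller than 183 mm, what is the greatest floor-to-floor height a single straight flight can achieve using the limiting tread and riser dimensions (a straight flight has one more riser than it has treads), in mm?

3946 / 250 = 15.78, so 15 treads fit.
Risers = treads + 1 = 16.
Maximum height = 16 × 183 = 2928 mm.

2928 mm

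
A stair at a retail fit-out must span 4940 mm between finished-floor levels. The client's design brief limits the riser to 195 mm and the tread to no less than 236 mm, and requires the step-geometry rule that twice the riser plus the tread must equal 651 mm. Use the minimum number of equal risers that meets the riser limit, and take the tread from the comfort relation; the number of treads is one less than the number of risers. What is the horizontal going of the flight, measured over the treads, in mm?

4940 / 195 = 25.33, so 26 risers are needed.
R = 4940 ÷ 26 = 190 mm.
T = 651 − 2·190 = 271 mm, which satisfies the 236 mm minimum.
26 risers give 25 treads; going = 25 × 271 = 6775 mm.

6775 mm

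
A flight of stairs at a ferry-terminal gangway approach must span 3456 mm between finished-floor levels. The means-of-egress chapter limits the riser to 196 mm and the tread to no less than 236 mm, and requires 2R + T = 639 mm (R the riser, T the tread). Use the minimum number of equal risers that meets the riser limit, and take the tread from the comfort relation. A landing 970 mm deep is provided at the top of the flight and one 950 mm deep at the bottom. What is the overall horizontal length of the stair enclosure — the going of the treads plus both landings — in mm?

6255 mm

3456 / 196 = 17.633 → round up to 18 risers.
R = 3456 ÷ 18 = 192 mm.
T = 639 − 2·192 = 255 mm, which satisfies the 236 mm minimum.
Going = (18 − 1) × 255 = 4335 mm.
Add landings: 4335 + 970 + 950 = 6255 mm.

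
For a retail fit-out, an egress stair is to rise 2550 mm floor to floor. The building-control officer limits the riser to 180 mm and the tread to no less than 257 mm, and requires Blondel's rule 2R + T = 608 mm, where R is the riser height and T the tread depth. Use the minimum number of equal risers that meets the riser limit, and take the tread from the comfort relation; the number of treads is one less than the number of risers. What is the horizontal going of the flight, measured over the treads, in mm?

3752 mm

2550 / 180 = 14.167 → round up to 15 risers.
R = 2550 ÷ 15 = 170 mm.
From 2R + T = 608: T = 608 − 340 = 268 mm.
15 risers give 14 treads; going = 14 × 268 = 3752 mm.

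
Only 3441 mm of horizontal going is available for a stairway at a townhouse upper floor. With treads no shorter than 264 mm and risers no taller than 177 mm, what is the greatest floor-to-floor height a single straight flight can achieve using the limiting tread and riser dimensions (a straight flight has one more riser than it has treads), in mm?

2478 mm

Treads that fit: ⌊3441 / 264⌋ = 13.
Risers = treads + 1 = 14.
Maximum height = 14 × 177 = 2478 mm.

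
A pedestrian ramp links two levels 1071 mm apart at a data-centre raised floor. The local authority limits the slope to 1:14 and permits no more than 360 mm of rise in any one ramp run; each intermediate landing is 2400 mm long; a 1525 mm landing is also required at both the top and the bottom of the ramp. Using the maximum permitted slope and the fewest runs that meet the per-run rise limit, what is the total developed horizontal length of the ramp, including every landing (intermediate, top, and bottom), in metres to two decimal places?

1071 / 360 = 2.98, so 3 ramp runs are needed. That means 2 intermediate landings.
Horizontal run for 1071 mm of rise at 1:14 is 1071 × 14 = 14994 mm.
Intermediate landings: 2 × 2400 = 4800 mm.
Top and bottom landings: 2 × 1525 = 3050 mm.
Total = 14994 + 4800 + 3050 = 22844 mm.
= 22.84 m.

22.84 m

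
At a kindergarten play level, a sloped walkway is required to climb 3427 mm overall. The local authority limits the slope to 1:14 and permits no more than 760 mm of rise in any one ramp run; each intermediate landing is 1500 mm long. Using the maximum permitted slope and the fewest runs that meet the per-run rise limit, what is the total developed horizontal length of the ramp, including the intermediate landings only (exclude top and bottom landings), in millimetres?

3427 / 760 = 4.51, so 5 ramp runs are needed. That means 4 intermediate landings.
Horizontal run for 3427 mm of rise at 1:14 is 3427 × 14 = 47978 mm.
Intermediate landings: 4 × 1500 = 6000 mm.
Developed length = 47978 + 6000 = 53978 mm.

53978 mm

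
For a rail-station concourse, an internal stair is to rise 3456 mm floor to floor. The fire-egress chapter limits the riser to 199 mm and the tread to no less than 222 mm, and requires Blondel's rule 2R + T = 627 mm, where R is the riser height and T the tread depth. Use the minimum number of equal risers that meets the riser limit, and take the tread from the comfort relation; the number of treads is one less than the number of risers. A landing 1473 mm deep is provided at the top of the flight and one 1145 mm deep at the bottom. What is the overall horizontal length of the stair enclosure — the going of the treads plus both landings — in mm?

At most 199 each: 3456/199 = 17.37, giving 18 risers.
Each riser is 3456/18 = 192 mm (≤ 199 mm).
Tread T = 627 − 2 × 192 = 243 mm (≥ 222 mm).
Going = (18 − 1) × 243 = 4131 mm.
Enclosure = 4131 + 1473 + 1145 = 6749 mm.

6749 mm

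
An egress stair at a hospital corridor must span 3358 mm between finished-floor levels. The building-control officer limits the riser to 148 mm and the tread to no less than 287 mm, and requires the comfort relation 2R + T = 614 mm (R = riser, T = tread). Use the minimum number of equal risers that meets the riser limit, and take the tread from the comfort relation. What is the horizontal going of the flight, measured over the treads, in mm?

3358 / 148 = 22.689 → round up to 23 risers.
R = 3358 ÷ 23 = 146 mm.
T = 614 − 2·146 = 322 mm, which satisfies the 287 mm minimum.
Going = (23 − 1) × 322 = 7084 mm.

7084 mm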